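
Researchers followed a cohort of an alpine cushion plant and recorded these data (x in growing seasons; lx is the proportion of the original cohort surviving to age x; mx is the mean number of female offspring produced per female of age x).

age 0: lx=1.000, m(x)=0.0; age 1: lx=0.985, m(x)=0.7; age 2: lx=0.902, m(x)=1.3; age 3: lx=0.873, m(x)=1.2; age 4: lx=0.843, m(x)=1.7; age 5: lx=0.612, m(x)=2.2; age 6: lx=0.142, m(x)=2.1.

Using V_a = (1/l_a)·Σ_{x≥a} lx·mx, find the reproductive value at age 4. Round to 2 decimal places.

3.65

lx·mx for x ≥ 4: 1.4331, 1.3464, 0.2982 → sum = 3.0777
V_4 = 3.0777 / l_4 = 3.0777 / 0.843 = 3.65089… → 3.65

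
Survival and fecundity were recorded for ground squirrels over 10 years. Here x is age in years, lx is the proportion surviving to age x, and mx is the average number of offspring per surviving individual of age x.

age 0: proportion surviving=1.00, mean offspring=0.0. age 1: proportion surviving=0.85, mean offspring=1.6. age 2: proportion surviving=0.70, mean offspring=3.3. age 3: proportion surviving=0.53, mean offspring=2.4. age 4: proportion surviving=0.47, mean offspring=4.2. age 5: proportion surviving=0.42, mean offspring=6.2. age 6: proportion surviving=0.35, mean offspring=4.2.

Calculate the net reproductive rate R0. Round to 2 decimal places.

10.99

lx·mx by age: 0, 1.36, 2.31, 1.272, 1.974, 2.604, 1.47
R0 = Σ lx·mx = 10.99 → 10.99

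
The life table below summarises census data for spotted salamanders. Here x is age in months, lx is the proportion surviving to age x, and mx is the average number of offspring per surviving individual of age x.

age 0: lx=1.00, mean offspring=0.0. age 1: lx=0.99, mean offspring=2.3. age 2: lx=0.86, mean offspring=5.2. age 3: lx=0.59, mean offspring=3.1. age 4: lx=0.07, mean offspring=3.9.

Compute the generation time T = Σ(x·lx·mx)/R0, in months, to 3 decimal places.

lx·mx: 0, 2.277, 4.472, 1.829, 0.273 → R0 = 8.851
x·lx·mx: 0, 2.277, 8.944, 5.487, 1.092 → Σ = 17.8
T = 17.8 / 8.851 = 2.011072… → 2.011

2.011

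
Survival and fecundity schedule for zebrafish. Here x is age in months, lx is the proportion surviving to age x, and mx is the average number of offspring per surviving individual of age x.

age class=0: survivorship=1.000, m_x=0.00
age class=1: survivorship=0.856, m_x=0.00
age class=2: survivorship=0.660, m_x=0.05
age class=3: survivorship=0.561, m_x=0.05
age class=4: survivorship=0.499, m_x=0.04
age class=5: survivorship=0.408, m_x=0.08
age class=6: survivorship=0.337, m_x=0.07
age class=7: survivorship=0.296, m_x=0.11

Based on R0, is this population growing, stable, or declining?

R0 = Σ lx·mx = 0 + 0 + 0.033 + 0.02805 + 0.01996 + 0.03264 + 0.02359 + 0.03256 = 0.1698
R0 < 1, so the population is declining.

declining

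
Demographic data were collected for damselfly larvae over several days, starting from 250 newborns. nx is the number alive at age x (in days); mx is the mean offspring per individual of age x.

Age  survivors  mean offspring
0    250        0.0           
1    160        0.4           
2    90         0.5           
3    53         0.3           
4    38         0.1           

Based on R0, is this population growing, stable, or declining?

declining

lx = nx/n0 = nx/250: 1, 0.64, 0.36, 0.212, 0.152
R0 = Σ lx·mx = 0 + 0.256 + 0.18 + 0.0636 + 0.0152 = 0.5148
R0 < 1, so the population is declining.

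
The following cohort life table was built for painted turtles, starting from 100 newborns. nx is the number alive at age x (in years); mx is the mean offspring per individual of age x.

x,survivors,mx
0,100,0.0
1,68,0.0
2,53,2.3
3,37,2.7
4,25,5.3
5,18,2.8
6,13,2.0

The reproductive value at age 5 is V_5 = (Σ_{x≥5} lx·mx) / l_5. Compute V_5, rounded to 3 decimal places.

4.244

lx = nx/n0 = nx/100: 1, 0.68, 0.53, 0.37, 0.25, 0.18, 0.13
lx·mx for x ≥ 5: 0.504, 0.26 → sum = 0.764
V_5 = 0.764 / l_5 = 0.764 / 0.18 = 4.244444… → 4.244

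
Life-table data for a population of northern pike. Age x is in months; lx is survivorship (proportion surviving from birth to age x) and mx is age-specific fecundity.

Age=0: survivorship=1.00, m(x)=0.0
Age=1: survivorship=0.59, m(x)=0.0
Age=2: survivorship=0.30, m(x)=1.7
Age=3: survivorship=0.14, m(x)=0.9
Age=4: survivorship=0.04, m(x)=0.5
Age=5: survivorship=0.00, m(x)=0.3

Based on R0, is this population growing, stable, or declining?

declining

R0 = Σ lx·mx = 0 + 0 + 0.51 + 0.126 + 0.02 + 0 = 0.656
R0 < 1, so the population is declining.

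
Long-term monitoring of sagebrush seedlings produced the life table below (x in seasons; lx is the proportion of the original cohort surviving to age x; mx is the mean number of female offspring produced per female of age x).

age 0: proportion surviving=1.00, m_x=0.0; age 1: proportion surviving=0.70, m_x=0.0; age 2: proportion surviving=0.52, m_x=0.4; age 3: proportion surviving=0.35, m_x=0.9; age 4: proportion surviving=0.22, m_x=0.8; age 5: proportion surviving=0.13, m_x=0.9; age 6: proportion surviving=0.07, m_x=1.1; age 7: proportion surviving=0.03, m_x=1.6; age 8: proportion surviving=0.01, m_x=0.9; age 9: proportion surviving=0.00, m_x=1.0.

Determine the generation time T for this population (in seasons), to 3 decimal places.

3.705

lx·mx: 0, 0, 0.208, 0.315, 0.176, 0.117, 0.077, 0.048, 0.009, 0 → R0 = 0.95
x·lx·mx: 0, 0, 0.416, 0.945, 0.704, 0.585, 0.462, 0.336, 0.072, 0 → Σ = 3.52
T = 3.52 / 0.95 = 3.705263… → 3.705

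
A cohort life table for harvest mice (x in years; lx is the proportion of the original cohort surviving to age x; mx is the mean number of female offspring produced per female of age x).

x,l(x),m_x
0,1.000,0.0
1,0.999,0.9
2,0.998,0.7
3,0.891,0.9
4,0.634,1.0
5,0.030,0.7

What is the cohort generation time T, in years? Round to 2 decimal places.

2.40

lx·mx: 0, 0.8991, 0.6986, 0.8019, 0.634, 0.021 → R0 = 3.0546
x·lx·mx: 0, 0.8991, 1.3972, 2.4057, 2.536, 0.105 → Σ = 7.343
T = 7.343 / 3.0546 = 2.403915… → 2.40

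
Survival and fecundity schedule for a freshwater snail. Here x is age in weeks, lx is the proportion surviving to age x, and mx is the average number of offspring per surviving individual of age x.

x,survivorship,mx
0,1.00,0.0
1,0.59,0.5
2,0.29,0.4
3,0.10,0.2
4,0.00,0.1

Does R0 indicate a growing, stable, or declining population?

declining

R0 = Σ lx·mx = 0 + 0.295 + 0.116 + 0.02 + 0 = 0.431
R0 < 1, so the population is declining.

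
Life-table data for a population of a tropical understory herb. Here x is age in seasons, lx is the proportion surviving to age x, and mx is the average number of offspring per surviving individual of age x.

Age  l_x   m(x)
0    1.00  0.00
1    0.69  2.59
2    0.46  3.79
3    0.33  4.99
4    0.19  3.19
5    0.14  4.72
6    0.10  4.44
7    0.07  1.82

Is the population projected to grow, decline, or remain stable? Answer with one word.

R0 = Σ lx·mx = 0 + 1.7871 + 1.7434 + 1.6467 + 0.6061 + 0.6608 + 0.444 + 0.1274 = 7.0155
R0 > 1, so the population is growing.

growing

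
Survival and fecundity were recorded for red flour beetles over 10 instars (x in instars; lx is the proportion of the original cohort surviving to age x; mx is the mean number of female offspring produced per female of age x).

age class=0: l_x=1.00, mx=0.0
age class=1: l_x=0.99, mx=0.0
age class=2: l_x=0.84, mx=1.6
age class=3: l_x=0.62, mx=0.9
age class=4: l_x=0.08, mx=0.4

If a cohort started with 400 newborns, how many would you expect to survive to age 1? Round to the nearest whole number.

396

Expected survivors = N0 · l_1 = 400 × 0.99 = 396 → 396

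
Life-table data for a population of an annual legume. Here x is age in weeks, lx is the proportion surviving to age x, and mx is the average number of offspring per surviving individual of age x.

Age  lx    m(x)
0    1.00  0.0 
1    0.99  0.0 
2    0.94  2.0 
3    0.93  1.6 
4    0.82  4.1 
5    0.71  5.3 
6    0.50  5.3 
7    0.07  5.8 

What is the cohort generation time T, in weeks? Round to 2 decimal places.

lx·mx: 0, 0, 1.88, 1.488, 3.362, 3.763, 2.65, 0.406 → R0 = 13.549
x·lx·mx: 0, 0, 3.76, 4.464, 13.448, 18.815, 15.9, 2.842 → Σ = 59.229
T = 59.229 / 13.549 = 4.371467… → 4.37

4.37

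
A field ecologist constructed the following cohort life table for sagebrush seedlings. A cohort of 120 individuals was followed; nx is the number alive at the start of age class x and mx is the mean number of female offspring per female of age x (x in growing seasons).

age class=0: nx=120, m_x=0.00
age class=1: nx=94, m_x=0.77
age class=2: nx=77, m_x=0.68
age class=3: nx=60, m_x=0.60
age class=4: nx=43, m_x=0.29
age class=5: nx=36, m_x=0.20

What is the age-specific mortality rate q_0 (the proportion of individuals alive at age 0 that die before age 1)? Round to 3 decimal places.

0.217

lx = nx/n0 = nx/120: 1, 0.78333…, 0.64167…, 0.5, 0.35833…, 0.3
q_0 = (l_0 − l_1) / l_0 = (1 − 0.783333…) / 1
     = 0.216667… / 1 = 0.216667… → 0.217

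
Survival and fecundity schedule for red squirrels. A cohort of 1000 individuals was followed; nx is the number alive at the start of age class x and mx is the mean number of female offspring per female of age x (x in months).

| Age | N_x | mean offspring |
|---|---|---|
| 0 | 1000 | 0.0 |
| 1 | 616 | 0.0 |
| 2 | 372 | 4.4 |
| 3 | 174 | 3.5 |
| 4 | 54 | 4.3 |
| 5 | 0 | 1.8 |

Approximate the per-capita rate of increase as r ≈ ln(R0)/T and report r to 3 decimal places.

lx = nx/n0 = nx/1000: 1, 0.616, 0.372, 0.174, 0.054, 0
R0 = Σ lx·mx = 0 + 0 + 1.6368 + 0.609 + 0.2322 + 0 = 2.478
Σ x·lx·mx = 6.0294; T = 6.0294/2.478 = 2.43317…
r ≈ ln(R0)/T = ln(2.478)/2.43317… = 0.37295… → 0.373

0.373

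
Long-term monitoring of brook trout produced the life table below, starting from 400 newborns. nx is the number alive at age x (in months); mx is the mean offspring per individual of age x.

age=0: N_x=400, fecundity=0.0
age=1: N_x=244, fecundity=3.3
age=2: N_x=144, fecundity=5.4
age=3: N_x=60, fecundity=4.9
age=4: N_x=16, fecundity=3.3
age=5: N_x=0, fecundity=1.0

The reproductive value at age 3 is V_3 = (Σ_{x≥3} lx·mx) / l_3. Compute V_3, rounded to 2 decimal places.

lx = nx/n0 = nx/400: 1, 0.61, 0.36, 0.15, 0.04, 0
lx·mx for x ≥ 3: 0.735, 0.132, 0 → sum = 0.867
V_3 = 0.867 / l_3 = 0.867 / 0.15 = 5.78 → 5.78

5.78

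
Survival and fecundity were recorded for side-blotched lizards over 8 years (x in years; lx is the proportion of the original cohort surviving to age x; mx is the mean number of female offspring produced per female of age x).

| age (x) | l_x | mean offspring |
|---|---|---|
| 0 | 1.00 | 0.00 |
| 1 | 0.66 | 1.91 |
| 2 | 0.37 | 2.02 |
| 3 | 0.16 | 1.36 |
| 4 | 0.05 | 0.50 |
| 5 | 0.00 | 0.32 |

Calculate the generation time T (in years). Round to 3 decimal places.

lx·mx: 0, 1.2606, 0.7474, 0.2176, 0.025, 0 → R0 = 2.2506
x·lx·mx: 0, 1.2606, 1.4948, 0.6528, 0.1, 0 → Σ = 3.5082
T = 3.5082 / 2.2506 = 1.558784… → 1.559

1.559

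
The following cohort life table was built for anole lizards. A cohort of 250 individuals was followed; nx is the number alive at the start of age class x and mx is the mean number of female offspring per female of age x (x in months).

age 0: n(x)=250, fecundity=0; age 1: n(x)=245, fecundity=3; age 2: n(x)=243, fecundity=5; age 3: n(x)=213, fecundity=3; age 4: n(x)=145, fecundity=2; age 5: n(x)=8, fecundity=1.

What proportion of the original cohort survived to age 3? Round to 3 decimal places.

l_3 = n_3/n_0 = 213/250 = 0.852 → 0.852

0.852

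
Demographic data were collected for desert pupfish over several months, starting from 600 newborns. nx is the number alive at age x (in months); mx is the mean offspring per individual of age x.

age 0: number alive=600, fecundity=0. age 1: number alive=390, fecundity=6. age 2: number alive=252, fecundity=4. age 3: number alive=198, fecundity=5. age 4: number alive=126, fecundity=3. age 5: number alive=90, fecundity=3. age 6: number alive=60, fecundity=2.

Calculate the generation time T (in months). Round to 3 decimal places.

lx = nx/n0 = nx/600: 1, 0.65, 0.42, 0.33, 0.21, 0.15, 0.1
lx·mx: 0, 3.9, 1.68, 1.65, 0.63, 0.45, 0.2 → R0 = 8.51
x·lx·mx: 0, 3.9, 3.36, 4.95, 2.52, 2.25, 1.2 → Σ = 18.18
T = 18.18 / 8.51 = 2.13631… → 2.136

2.136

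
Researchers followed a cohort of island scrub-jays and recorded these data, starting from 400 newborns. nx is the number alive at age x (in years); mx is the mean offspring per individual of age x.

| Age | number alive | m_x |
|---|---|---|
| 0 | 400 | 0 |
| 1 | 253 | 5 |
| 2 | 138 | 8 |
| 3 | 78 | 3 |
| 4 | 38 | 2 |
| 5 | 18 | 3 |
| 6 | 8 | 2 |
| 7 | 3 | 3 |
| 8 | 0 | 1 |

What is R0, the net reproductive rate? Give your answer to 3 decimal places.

lx = nx/n0 = nx/400: 1, 0.6325, 0.345, 0.195, 0.095, 0.045, 0.02, 0.0075, 0
lx·mx by age: 0, 3.1625, 2.76, 0.585, 0.19, 0.135, 0.04, 0.0225, 0
R0 = Σ lx·mx = 6.895 → 6.895

6.895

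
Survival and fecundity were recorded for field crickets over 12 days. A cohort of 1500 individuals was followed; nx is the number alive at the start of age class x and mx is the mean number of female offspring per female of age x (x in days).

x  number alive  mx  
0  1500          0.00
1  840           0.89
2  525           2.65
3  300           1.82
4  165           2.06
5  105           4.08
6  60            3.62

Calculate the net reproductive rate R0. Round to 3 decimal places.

lx = nx/n0 = nx/1500: 1, 0.56, 0.35, 0.2, 0.11, 0.07, 0.04
lx·mx by age: 0, 0.4984, 0.9275, 0.364, 0.2266, 0.2856, 0.1448
R0 = Σ lx·mx = 2.4469 → 2.447

2.447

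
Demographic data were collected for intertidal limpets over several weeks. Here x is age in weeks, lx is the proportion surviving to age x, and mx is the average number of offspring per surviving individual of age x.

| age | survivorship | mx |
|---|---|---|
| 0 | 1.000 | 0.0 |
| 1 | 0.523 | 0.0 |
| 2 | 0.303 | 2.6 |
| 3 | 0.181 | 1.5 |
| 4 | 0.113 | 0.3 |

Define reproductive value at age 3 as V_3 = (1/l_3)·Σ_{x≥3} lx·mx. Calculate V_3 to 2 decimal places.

lx·mx for x ≥ 3: 0.2715, 0.0339 → sum = 0.3054
V_3 = 0.3054 / l_3 = 0.3054 / 0.181 = 1.687293… → 1.69

1.69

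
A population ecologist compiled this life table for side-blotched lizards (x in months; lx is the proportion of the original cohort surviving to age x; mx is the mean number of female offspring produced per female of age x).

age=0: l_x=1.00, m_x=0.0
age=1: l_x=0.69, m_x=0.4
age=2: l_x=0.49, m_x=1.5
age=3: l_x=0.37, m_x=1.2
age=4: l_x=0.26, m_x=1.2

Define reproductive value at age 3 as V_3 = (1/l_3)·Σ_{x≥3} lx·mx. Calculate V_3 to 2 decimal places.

2.04

lx·mx for x ≥ 3: 0.444, 0.312 → sum = 0.756
V_3 = 0.756 / l_3 = 0.756 / 0.37 = 2.043243… → 2.04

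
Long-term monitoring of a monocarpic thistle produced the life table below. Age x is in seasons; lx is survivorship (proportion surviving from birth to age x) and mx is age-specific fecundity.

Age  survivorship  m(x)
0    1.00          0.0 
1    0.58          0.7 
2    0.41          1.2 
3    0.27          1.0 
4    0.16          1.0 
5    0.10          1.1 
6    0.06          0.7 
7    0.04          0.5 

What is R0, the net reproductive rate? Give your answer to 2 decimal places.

1.50

lx·mx by age: 0, 0.406, 0.492, 0.27, 0.16, 0.11, 0.042, 0.02
R0 = Σ lx·mx = 1.5 → 1.50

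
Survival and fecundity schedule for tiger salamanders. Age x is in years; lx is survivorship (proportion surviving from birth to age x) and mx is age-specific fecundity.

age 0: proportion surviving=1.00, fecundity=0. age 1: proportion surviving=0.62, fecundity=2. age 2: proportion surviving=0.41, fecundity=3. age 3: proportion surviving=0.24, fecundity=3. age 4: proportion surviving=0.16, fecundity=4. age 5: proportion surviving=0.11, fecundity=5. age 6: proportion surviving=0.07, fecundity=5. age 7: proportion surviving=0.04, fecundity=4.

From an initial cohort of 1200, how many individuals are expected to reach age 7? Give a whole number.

Expected survivors = N0 · l_7 = 1200 × 0.04 = 48 → 48

48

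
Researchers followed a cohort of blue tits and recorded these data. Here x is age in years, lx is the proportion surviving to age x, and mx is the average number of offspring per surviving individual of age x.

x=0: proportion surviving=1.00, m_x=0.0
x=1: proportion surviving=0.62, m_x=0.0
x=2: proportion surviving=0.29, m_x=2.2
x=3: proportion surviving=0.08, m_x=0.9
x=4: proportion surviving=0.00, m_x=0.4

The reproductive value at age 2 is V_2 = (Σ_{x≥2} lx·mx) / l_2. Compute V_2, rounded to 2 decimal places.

lx·mx for x ≥ 2: 0.638, 0.072, 0 → sum = 0.71
V_2 = 0.71 / l_2 = 0.71 / 0.29 = 2.448276… → 2.45

2.45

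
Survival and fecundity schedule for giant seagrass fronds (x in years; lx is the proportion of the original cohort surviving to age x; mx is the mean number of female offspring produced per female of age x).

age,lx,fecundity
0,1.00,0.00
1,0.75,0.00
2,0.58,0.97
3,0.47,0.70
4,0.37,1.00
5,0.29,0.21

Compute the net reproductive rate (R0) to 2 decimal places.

1.32

lx·mx by age: 0, 0, 0.5626, 0.329, 0.37, 0.0609
R0 = Σ lx·mx = 1.3225 → 1.32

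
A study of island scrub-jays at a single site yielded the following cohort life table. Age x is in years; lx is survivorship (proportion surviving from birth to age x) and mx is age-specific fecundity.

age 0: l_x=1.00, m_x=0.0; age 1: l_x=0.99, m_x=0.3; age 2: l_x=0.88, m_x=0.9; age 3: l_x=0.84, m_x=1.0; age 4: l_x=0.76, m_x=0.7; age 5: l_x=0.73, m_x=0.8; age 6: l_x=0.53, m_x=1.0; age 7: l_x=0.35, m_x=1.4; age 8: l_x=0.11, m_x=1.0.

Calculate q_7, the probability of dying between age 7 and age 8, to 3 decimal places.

0.686

q_7 = (l_7 − l_8) / l_7 = (0.35 − 0.11) / 0.35
     = 0.24 / 0.35 = 0.685714… → 0.686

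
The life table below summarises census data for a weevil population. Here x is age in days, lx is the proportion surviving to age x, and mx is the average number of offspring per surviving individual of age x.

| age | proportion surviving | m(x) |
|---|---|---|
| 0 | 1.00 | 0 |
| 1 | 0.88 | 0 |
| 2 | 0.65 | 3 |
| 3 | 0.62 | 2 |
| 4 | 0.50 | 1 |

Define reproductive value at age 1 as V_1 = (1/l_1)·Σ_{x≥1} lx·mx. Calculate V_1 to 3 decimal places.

4.193

lx·mx for x ≥ 1: 0, 1.95, 1.24, 0.5 → sum = 3.69
V_1 = 3.69 / l_1 = 3.69 / 0.88 = 4.193182… → 4.193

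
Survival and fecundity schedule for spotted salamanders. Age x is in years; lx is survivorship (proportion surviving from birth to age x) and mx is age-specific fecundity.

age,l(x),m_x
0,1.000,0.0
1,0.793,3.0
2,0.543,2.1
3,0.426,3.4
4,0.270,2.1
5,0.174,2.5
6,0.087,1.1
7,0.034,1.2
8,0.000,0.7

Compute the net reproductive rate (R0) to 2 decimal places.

6.11

lx·mx by age: 0, 2.379, 1.1403, 1.4484, 0.567, 0.435, 0.0957, 0.0408, 0
R0 = Σ lx·mx = 6.1062 → 6.11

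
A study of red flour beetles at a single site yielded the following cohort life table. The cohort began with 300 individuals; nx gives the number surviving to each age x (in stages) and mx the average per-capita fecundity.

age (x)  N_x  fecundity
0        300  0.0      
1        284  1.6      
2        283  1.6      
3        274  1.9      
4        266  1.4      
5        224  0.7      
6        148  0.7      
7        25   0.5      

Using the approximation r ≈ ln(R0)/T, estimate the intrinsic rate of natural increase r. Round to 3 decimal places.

0.679

lx = nx/n0 = nx/300: 1, 0.94667…, 0.94333…, 0.91333…, 0.88667…, 0.74667…, 0.49333…, 0.08333…
R0 = Σ lx·mx = 0 + 1.51467… + 1.50933… + 1.73533… + 1.24133… + 0.52267… + 0.34533… + 0.04167… = 6.910333…
Σ x·lx·mx = 19.681667…; T = 19.681667…/6.910333… = 2.84815…
r ≈ ln(R0)/T = ln(6.910333…)/2.84815… = 0.67869… → 0.679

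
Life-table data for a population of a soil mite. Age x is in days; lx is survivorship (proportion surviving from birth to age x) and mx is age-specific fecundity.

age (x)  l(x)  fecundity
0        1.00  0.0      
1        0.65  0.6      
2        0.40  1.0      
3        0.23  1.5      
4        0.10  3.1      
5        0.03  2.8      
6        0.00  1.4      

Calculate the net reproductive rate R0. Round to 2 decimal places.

lx·mx by age: 0, 0.39, 0.4, 0.345, 0.31, 0.084, 0
R0 = Σ lx·mx = 1.529 → 1.53

1.53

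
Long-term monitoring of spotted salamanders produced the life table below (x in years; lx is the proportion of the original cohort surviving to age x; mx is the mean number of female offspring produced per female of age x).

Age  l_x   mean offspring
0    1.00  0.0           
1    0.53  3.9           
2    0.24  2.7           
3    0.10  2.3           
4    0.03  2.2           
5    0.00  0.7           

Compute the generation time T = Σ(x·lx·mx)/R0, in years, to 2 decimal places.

1.43

lx·mx: 0, 2.067, 0.648, 0.23, 0.066, 0 → R0 = 3.011
x·lx·mx: 0, 2.067, 1.296, 0.69, 0.264, 0 → Σ = 4.317
T = 4.317 / 3.011 = 1.433743… → 1.43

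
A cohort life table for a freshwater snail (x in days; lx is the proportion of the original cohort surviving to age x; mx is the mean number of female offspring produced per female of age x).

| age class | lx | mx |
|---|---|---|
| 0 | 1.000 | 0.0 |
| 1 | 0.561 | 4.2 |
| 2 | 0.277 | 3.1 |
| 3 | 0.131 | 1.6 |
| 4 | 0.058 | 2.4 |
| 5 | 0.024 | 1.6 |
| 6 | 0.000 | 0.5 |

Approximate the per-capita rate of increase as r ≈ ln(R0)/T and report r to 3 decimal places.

R0 = Σ lx·mx = 0 + 2.3562 + 0.8587 + 0.2096 + 0.1392 + 0.0384 + 0 = 3.6021
Σ x·lx·mx = 5.4512; T = 5.4512/3.6021 = 1.51334…
r ≈ ln(R0)/T = ln(3.6021)/1.51334… = 0.84681… → 0.847

0.847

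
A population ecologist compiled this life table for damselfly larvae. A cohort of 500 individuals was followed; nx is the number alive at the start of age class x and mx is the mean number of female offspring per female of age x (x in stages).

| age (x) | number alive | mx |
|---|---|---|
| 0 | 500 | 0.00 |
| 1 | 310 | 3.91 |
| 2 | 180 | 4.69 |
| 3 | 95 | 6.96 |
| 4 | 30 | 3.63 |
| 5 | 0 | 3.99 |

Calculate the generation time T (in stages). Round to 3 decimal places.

1.882

lx = nx/n0 = nx/500: 1, 0.62, 0.36, 0.19, 0.06, 0
lx·mx: 0, 2.4242, 1.6884, 1.3224, 0.2178, 0 → R0 = 5.6528
x·lx·mx: 0, 2.4242, 3.3768, 3.9672, 0.8712, 0 → Σ = 10.6394
T = 10.6394 / 5.6528 = 1.882147… → 1.882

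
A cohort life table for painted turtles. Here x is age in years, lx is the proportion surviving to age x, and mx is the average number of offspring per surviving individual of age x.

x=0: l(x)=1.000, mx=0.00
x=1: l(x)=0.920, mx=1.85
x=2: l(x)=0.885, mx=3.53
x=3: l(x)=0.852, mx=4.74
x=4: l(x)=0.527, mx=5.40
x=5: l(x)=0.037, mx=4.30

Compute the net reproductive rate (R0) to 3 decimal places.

11.869

lx·mx by age: 0, 1.702, 3.12405, 4.03848, 2.8458, 0.1591
R0 = Σ lx·mx = 11.86943 → 11.869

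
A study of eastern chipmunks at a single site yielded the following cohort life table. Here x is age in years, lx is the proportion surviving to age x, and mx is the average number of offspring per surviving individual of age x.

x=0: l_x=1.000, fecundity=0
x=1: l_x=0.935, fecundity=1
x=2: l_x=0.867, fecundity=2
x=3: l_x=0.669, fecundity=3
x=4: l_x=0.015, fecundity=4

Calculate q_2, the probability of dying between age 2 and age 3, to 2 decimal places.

0.23

q_2 = (l_2 − l_3) / l_2 = (0.867 − 0.669) / 0.867
     = 0.198 / 0.867 = 0.228374… → 0.23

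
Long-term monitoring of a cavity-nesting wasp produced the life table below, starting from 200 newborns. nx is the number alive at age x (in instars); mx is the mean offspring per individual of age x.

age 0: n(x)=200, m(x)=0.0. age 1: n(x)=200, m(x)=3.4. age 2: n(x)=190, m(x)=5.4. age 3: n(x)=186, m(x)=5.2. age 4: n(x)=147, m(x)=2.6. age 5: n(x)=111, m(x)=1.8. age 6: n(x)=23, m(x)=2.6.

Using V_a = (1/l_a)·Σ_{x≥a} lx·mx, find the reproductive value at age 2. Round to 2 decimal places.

13.87

lx = nx/n0 = nx/200: 1, 1, 0.95, 0.93, 0.735, 0.555, 0.115
lx·mx for x ≥ 2: 5.13, 4.836, 1.911, 0.999, 0.299 → sum = 13.175
V_2 = 13.175 / l_2 = 13.175 / 0.95 = 13.868421… → 13.87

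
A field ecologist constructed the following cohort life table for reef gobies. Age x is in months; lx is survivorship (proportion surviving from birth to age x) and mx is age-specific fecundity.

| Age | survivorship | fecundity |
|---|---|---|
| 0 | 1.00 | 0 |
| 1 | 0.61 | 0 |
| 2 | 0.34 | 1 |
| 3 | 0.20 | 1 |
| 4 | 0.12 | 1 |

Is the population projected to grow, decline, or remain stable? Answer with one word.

declining

R0 = Σ lx·mx = 0 + 0 + 0.34 + 0.2 + 0.12 = 0.66
R0 < 1, so the population is declining.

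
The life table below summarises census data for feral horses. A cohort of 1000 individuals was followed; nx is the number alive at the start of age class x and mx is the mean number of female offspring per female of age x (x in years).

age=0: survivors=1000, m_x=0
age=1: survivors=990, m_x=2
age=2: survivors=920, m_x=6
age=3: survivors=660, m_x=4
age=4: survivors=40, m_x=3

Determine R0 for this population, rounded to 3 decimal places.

lx = nx/n0 = nx/1000: 1, 0.99, 0.92, 0.66, 0.04
lx·mx by age: 0, 1.98, 5.52, 2.64, 0.12
R0 = Σ lx·mx = 10.26 → 10.260

10.260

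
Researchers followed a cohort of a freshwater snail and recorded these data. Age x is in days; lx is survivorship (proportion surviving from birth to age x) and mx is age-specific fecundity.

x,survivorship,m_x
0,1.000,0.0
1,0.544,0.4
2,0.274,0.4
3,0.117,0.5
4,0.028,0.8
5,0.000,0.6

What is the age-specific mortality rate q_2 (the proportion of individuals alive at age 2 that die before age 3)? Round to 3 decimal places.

0.573

q_2 = (l_2 − l_3) / l_2 = (0.274 − 0.117) / 0.274
     = 0.157 / 0.274 = 0.572993… → 0.573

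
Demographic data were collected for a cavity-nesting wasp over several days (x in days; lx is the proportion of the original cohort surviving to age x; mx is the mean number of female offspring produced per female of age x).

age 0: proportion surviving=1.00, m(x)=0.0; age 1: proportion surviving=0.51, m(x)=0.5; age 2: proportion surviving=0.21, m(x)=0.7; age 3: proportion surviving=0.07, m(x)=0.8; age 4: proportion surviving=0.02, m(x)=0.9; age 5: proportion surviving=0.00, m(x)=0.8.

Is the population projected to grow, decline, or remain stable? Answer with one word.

declining

R0 = Σ lx·mx = 0 + 0.255 + 0.147 + 0.056 + 0.018 + 0 = 0.476
R0 < 1, so the population is declining.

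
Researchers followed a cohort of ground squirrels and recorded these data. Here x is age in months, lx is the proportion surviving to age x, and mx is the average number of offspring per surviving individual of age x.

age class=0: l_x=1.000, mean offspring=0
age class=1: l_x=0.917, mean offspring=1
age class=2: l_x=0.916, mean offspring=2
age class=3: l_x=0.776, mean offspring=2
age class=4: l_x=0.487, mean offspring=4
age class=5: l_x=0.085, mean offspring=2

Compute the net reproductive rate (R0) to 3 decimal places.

6.419

lx·mx by age: 0, 0.917, 1.832, 1.552, 1.948, 0.17
R0 = Σ lx·mx = 6.419 → 6.419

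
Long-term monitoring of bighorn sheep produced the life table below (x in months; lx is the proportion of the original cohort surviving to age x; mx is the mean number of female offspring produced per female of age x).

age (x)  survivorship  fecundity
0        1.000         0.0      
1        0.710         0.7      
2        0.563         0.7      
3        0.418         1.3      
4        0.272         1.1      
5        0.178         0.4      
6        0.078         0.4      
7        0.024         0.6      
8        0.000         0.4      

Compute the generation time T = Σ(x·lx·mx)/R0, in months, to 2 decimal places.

lx·mx: 0, 0.497, 0.3941, 0.5434, 0.2992, 0.0712, 0.0312, 0.0144, 0 → R0 = 1.8505
x·lx·mx: 0, 0.497, 0.7882, 1.6302, 1.1968, 0.356, 0.1872, 0.1008, 0 → Σ = 4.7562
T = 4.7562 / 1.8505 = 2.570224… → 2.57

2.57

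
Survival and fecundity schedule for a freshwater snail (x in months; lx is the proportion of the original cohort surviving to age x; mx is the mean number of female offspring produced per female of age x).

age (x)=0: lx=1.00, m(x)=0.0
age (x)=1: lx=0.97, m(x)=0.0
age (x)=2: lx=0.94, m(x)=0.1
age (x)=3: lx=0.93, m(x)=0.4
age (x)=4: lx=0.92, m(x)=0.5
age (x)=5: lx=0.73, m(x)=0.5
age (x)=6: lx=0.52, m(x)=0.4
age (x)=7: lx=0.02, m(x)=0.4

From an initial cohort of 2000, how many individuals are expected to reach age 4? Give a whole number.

1840

Expected survivors = N0 · l_4 = 2000 × 0.92 = 1840 → 1840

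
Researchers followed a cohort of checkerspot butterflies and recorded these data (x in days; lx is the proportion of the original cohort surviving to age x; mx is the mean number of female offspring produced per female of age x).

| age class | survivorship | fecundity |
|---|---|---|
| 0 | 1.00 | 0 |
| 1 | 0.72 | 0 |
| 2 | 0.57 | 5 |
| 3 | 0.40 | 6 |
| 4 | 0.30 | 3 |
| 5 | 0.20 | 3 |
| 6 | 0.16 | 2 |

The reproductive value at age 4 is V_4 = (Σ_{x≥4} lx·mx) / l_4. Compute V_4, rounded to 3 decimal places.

lx·mx for x ≥ 4: 0.9, 0.6, 0.32 → sum = 1.82
V_4 = 1.82 / l_4 = 1.82 / 0.3 = 6.066667… → 6.067

6.067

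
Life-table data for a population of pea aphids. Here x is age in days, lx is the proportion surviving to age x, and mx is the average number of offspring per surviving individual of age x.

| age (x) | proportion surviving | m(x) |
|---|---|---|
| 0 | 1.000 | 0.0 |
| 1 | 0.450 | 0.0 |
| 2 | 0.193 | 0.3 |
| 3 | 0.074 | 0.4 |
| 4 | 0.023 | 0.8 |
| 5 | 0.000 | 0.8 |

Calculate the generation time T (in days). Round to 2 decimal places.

2.63

lx·mx: 0, 0, 0.0579, 0.0296, 0.0184, 0 → R0 = 0.1059
x·lx·mx: 0, 0, 0.1158, 0.0888, 0.0736, 0 → Σ = 0.2782
T = 0.2782 / 0.1059 = 2.627007… → 2.63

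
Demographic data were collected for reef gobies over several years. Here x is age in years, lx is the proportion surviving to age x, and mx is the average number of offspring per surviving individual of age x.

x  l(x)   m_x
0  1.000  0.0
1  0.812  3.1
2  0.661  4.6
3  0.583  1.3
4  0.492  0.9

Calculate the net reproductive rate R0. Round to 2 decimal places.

6.76

lx·mx by age: 0, 2.5172, 3.0406, 0.7579, 0.4428
R0 = Σ lx·mx = 6.7585 → 6.76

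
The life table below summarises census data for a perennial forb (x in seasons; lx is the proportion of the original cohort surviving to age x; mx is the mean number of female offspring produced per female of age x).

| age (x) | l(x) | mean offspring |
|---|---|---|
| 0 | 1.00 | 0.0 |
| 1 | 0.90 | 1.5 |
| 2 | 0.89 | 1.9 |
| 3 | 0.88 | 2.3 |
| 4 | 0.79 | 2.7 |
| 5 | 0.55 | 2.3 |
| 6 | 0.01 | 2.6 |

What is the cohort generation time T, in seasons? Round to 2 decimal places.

3.04

lx·mx: 0, 1.35, 1.691, 2.024, 2.133, 1.265, 0.026 → R0 = 8.489
x·lx·mx: 0, 1.35, 3.382, 6.072, 8.532, 6.325, 0.156 → Σ = 25.817
T = 25.817 / 8.489 = 3.04123… → 3.04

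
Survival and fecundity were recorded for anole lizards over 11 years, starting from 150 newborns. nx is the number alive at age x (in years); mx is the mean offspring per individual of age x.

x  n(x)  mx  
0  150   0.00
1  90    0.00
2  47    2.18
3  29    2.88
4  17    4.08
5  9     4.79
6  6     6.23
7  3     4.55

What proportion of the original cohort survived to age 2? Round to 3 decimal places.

0.313

l_2 = n_2/n_0 = 47/150 = 0.313333… → 0.313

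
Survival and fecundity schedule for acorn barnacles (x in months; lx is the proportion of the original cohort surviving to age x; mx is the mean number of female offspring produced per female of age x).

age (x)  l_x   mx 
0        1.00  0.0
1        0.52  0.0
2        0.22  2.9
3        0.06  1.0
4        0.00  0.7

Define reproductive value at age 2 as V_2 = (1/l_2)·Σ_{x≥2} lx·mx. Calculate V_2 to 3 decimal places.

lx·mx for x ≥ 2: 0.638, 0.06, 0 → sum = 0.698
V_2 = 0.698 / l_2 = 0.698 / 0.22 = 3.172727… → 3.173

3.173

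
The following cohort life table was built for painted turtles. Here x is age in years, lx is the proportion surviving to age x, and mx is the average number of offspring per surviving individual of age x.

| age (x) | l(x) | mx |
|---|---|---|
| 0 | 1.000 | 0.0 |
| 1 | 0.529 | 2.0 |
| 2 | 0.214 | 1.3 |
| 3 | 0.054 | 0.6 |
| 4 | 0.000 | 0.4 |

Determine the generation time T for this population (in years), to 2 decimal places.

1.25

lx·mx: 0, 1.058, 0.2782, 0.0324, 0 → R0 = 1.3686
x·lx·mx: 0, 1.058, 0.5564, 0.0972, 0 → Σ = 1.7116
T = 1.7116 / 1.3686 = 1.250621… → 1.25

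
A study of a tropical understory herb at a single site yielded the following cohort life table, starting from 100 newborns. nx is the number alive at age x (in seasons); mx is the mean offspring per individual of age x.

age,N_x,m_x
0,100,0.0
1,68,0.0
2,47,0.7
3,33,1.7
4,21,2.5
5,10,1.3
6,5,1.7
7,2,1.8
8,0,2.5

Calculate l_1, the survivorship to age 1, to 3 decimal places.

0.680

l_1 = n_1/n_0 = 68/100 = 0.68 → 0.680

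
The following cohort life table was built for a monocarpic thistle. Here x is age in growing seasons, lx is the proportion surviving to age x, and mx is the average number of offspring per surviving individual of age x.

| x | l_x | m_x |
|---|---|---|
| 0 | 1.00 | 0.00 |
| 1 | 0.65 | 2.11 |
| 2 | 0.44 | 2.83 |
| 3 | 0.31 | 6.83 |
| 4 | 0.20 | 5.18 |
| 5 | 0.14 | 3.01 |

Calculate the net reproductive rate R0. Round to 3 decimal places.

6.191

lx·mx by age: 0, 1.3715, 1.2452, 2.1173, 1.036, 0.4214
R0 = Σ lx·mx = 6.1914 → 6.191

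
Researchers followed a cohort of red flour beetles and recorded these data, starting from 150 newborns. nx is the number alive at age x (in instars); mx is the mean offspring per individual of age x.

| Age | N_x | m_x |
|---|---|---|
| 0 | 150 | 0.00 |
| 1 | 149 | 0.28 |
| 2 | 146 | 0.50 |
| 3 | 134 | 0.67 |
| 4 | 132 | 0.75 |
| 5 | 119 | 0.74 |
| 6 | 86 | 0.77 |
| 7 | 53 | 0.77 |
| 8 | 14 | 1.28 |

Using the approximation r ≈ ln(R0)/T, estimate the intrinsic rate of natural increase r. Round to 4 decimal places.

0.3013

lx = nx/n0 = nx/150: 1, 0.99333…, 0.97333…, 0.89333…, 0.88, 0.79333…, 0.57333…, 0.35333…, 0.09333…
R0 = Σ lx·mx = 0 + 0.27813… + 0.48667… + 0.59853… + 0.66 + 0.58707… + 0.44147… + 0.27207… + 0.11947… = 3.4434…
Σ x·lx·mx = 14.1314…; T = 14.1314…/3.4434… = 4.10391…
r ≈ ln(R0)/T = ln(3.4434…)/4.10391… = 0.301288… → 0.3013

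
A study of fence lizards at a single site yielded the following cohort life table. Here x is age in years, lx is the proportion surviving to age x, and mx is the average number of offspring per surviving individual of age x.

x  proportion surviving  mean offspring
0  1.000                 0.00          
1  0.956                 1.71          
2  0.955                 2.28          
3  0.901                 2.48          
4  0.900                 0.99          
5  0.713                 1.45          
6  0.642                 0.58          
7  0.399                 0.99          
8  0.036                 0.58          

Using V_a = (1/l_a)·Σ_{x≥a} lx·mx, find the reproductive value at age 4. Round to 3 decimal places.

3.015

lx·mx for x ≥ 4: 0.891, 1.03385, 0.37236, 0.39501, 0.02088 → sum = 2.7131
V_4 = 2.7131 / l_4 = 2.7131 / 0.9 = 3.014556… → 3.015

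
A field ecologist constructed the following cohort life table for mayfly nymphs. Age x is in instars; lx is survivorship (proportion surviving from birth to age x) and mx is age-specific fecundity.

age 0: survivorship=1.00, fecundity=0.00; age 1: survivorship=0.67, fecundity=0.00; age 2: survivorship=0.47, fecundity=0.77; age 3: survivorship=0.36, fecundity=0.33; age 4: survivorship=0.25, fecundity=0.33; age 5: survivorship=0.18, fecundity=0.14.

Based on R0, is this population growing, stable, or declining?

declining

R0 = Σ lx·mx = 0 + 0 + 0.3619 + 0.1188 + 0.0825 + 0.0252 = 0.5884
R0 < 1, so the population is declining.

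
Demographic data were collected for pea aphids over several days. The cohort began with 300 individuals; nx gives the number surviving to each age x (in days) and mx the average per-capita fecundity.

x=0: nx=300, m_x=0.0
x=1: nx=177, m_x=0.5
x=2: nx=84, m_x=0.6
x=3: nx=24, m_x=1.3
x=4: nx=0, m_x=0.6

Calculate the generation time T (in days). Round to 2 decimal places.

lx = nx/n0 = nx/300: 1, 0.59, 0.28, 0.08, 0
lx·mx: 0, 0.295, 0.168, 0.104, 0 → R0 = 0.567
x·lx·mx: 0, 0.295, 0.336, 0.312, 0 → Σ = 0.943
T = 0.943 / 0.567 = 1.663139… → 1.66

1.66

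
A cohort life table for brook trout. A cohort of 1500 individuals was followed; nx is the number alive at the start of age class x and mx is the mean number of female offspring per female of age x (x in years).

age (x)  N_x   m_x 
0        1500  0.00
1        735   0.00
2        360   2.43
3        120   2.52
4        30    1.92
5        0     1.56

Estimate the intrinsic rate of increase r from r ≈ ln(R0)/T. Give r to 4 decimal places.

-0.0832

lx = nx/n0 = nx/1500: 1, 0.49, 0.24, 0.08, 0.02, 0
R0 = Σ lx·mx = 0 + 0 + 0.5832 + 0.2016 + 0.0384 + 0 = 0.8232
Σ x·lx·mx = 1.9248; T = 1.9248/0.8232 = 2.33819…
r ≈ ln(R0)/T = ln(0.8232)/2.33819… = -0.083208… → -0.0832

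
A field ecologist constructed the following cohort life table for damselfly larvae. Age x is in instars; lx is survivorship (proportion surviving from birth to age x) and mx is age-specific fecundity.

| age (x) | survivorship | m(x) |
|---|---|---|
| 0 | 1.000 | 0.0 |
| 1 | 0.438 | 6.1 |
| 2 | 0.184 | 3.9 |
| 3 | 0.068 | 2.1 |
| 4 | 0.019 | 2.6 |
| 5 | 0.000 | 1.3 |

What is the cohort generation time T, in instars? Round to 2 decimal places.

lx·mx: 0, 2.6718, 0.7176, 0.1428, 0.0494, 0 → R0 = 3.5816
x·lx·mx: 0, 2.6718, 1.4352, 0.4284, 0.1976, 0 → Σ = 4.733
T = 4.733 / 3.5816 = 1.321476… → 1.32

1.32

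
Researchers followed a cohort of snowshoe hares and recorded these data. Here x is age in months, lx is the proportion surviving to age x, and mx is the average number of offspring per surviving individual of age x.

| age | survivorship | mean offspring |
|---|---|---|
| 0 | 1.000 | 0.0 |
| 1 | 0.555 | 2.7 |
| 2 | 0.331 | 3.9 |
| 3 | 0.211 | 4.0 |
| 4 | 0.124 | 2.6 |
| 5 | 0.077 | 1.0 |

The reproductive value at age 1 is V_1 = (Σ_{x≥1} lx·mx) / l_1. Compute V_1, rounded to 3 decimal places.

lx·mx for x ≥ 1: 1.4985, 1.2909, 0.844, 0.3224, 0.077 → sum = 4.0328
V_1 = 4.0328 / l_1 = 4.0328 / 0.555 = 7.266306… → 7.266

7.266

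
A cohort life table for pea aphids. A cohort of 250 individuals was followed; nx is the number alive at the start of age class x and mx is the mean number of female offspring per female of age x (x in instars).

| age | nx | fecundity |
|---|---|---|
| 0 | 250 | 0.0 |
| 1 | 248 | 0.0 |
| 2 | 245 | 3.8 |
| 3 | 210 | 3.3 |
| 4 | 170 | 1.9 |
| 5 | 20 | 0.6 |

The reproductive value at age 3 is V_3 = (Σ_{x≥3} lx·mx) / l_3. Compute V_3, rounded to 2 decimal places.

lx = nx/n0 = nx/250: 1, 0.992, 0.98, 0.84, 0.68, 0.08
lx·mx for x ≥ 3: 2.772, 1.292, 0.048 → sum = 4.112
V_3 = 4.112 / l_3 = 4.112 / 0.84 = 4.895238… → 4.90

4.90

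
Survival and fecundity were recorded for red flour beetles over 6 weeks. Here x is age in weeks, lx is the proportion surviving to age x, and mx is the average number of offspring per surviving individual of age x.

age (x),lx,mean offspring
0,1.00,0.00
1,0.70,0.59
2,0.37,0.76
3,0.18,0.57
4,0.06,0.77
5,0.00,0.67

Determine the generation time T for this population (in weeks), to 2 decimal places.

1.74

lx·mx: 0, 0.413, 0.2812, 0.1026, 0.0462, 0 → R0 = 0.843
x·lx·mx: 0, 0.413, 0.5624, 0.3078, 0.1848, 0 → Σ = 1.468
T = 1.468 / 0.843 = 1.7414… → 1.74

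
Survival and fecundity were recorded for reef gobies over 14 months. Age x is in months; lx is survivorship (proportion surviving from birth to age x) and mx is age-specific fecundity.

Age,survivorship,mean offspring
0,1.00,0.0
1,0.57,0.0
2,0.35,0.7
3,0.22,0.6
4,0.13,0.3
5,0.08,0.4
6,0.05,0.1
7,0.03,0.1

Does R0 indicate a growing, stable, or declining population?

declining

R0 = Σ lx·mx = 0 + 0 + 0.245 + 0.132 + 0.039 + 0.032 + 0.005 + 0.003 = 0.456
R0 < 1, so the population is declining.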